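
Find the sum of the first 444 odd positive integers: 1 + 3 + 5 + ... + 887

Sum of first n odd numbers = n²
= 444²
= 197136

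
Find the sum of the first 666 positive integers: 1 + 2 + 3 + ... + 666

Formula: ∑k = n(n+1)/2
= 666×667/2
= 444222/2
= 222111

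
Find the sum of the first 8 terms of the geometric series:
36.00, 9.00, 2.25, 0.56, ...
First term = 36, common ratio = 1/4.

Sₙ = a(1 - rⁿ) / (1 - r)
S_8 = 36(1 - (1/4)^8) / (1 - (1/4))
S_8 = 36(1 - (1/65536)) / (3/4)
S_8 = 196605/4096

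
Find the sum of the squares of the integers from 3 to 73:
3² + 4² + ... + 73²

Use ∑_{k=1}^{n} k² = n(n+1)(2n+1)/6, then subtract the first 2 terms.
∑_{k=1}^{73} k² = 73×74×147/6 = 132349
∑_{k=1}^{2} k² = 2×3×5/6 = 5
∑_{k=3}^{73} k² = 132349 - 5 = 132344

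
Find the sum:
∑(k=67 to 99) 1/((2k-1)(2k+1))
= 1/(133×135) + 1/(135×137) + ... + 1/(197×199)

Partial fractions: 1/((2k-1)(2k+1)) = (1/2)[1/(2k-1) - 1/(2k+1)]
The series telescopes:
= (1/2)[1/133 - 1/199]
= 33/26467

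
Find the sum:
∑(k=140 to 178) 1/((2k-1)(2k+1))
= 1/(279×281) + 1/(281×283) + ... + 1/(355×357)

Partial fractions: 1/((2k-1)(2k+1)) = (1/2)[1/(2k-1) - 1/(2k+1)]
The series telescopes:
= (1/2)[1/279 - 1/357]
= 13/33201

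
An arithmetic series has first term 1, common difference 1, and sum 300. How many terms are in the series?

Using S = n/2 × [2a + (n-1)d]
300 = n/2 × [2(1) + (n-1)(1)]
300 = n/2 × [2 + 1n - 1]
600 = n × [1 + 1n]
1n² + (1)n - 600 = 0
Discriminant: Δ = (1)² - 4(1)(-600) = 1 + 2400 = 2401
√Δ = 49
n = [-(1) + √Δ] / (2·1) = (-1 + 49) / 2 = 48 / 2 = 24
(The negative root is discarded since n must be a positive integer.)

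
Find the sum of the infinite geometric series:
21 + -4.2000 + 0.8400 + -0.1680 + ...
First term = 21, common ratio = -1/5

For |r| < 1, S = a / (1 - r)
S = 21 / (1 - (-1/5))
S = 21 / (6/5)
S = 35/2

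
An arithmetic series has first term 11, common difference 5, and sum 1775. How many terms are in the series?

Using S = n/2 × [2a + (n-1)d]
1775 = n/2 × [2(11) + (n-1)(5)]
1775 = n/2 × [22 + 5n - 5]
3550 = n × [17 + 5n]
5n² + (17)n - 3550 = 0
Discriminant: Δ = (17)² - 4(5)(-3550) = 289 + 71000 = 71289
√Δ = 267
n = [-(17) + √Δ] / (2·5) = (-17 + 267) / 10 = 250 / 10 = 25
(The negative root is discarded since n must be a positive integer.)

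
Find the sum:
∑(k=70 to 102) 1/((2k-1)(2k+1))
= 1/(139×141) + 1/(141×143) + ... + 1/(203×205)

Partial fractions: 1/((2k-1)(2k+1)) = (1/2)[1/(2k-1) - 1/(2k+1)]
The series telescopes:
= (1/2)[1/139 - 1/205]
= 33/28495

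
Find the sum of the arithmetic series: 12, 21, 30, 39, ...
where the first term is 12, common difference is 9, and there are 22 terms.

Sₙ = n/2 × (first + last)
Last term = a + (n-1)d = 12 + (22-1)×9 = 201
S_22 = 22/2 × (12 + 201)
S_22 = 22/2 × 213 = 2343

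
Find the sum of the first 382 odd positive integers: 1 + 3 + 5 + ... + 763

Sum of first n odd numbers = n²
= 382²
= 145924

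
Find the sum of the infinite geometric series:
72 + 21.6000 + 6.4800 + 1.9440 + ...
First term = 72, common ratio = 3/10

For |r| < 1, S = a / (1 - r)
S = 72 / (1 - (3/10))
S = 72 / (7/10)
S = 720/7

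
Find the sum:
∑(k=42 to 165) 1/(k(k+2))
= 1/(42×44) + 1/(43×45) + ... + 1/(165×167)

Partial fractions: 1/(k(k+2)) = (1/2)[1/k - 1/(k+2)]
Telescoping leaves the first two and last two terms:
= (1/2)[1/42 + 1/43 - 1/166 - 1/167]
= 438743/25032966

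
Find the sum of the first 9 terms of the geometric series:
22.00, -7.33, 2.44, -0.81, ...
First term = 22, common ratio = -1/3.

Sₙ = a(1 - rⁿ) / (1 - r)
S_9 = 22(1 - (-1/3)^9) / (1 - (-1/3))
S_9 = 22(1 - (-1/19683)) / (4/3)
S_9 = 108262/6561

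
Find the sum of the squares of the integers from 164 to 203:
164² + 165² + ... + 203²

Use ∑_{k=1}^{n} k² = n(n+1)(2n+1)/6, then subtract the first 163 terms.
∑_{k=1}^{203} k² = 203×204×407/6 = 2809114
∑_{k=1}^{163} k² = 163×164×327/6 = 1456894
∑_{k=164}^{203} k² = 2809114 - 1456894 = 1352220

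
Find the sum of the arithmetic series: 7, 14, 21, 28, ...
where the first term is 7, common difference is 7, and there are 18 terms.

Sₙ = n/2 × (first + last)
Last term = a + (n-1)d = 7 + (18-1)×7 = 126
S_18 = 18/2 × (7 + 126)
S_18 = 18/2 × 133 = 1197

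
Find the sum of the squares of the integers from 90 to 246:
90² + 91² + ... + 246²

Use ∑_{k=1}^{n} k² = n(n+1)(2n+1)/6, then subtract the first 89 terms.
∑_{k=1}^{246} k² = 246×247×493/6 = 4992611
∑_{k=1}^{89} k² = 89×90×179/6 = 238965
∑_{k=90}^{246} k² = 4992611 - 238965 = 4753646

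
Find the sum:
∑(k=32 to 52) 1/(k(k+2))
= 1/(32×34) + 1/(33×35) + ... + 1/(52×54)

Partial fractions: 1/(k(k+2)) = (1/2)[1/k - 1/(k+2)]
Telescoping leaves the first two and last two terms:
= (1/2)[1/32 + 1/33 - 1/53 - 1/54]
= 12173/1007424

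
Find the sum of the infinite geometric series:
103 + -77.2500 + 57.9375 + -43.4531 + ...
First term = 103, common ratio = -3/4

For |r| < 1, S = a / (1 - r)
S = 103 / (1 - (-3/4))
S = 103 / (7/4)
S = 412/7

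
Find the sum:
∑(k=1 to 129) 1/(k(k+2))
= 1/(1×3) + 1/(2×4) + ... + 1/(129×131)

Partial fractions: 1/(k(k+2)) = (1/2)[1/k - 1/(k+2)]
Telescoping leaves the first two and last two terms:
= (1/2)[1/1 + 1/2 - 1/130 - 1/131]
= 6321/8515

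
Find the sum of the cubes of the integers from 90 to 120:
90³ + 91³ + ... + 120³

Use ∑_{k=1}^{n} k³ = [n(n+1)/2]², then subtract the first 89 terms.
∑_{k=1}^{120} k³ = [120×121/2]² = 7260² = 52707600
∑_{k=1}^{89} k³ = [89×90/2]² = 4005² = 16040025
∑_{k=90}^{120} k³ = 52707600 - 16040025 = 36667575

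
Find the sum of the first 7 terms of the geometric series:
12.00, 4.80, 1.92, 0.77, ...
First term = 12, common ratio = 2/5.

Sₙ = a(1 - rⁿ) / (1 - r)
S_7 = 12(1 - (2/5)^7) / (1 - (2/5))
S_7 = 12(1 - (128/78125)) / (3/5)
S_7 = 311988/15625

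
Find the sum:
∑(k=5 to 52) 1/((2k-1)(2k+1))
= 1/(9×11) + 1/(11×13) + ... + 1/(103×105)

Partial fractions: 1/((2k-1)(2k+1)) = (1/2)[1/(2k-1) - 1/(2k+1)]
The series telescopes:
= (1/2)[1/9 - 1/105]
= 16/315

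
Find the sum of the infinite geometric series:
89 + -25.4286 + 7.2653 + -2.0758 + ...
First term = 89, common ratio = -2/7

For |r| < 1, S = a / (1 - r)
S = 89 / (1 - (-2/7))
S = 89 / (9/7)
S = 623/9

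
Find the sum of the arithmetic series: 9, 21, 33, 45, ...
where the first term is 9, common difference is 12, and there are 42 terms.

Sₙ = n/2 × (first + last)
Last term = a + (n-1)d = 9 + (42-1)×12 = 501
S_42 = 42/2 × (9 + 501)
S_42 = 42/2 × 510 = 10710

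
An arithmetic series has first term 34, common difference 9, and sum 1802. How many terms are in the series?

Using S = n/2 × [2a + (n-1)d]
1802 = n/2 × [2(34) + (n-1)(9)]
1802 = n/2 × [68 + 9n - 9]
3604 = n × [59 + 9n]
9n² + (59)n - 3604 = 0
Discriminant: Δ = (59)² - 4(9)(-3604) = 3481 + 129744 = 133225
√Δ = 365
n = [-(59) + √Δ] / (2·9) = (-59 + 365) / 18 = 306 / 18 = 17
(The negative root is discarded since n must be a positive integer.)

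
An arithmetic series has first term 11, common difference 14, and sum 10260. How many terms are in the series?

Using S = n/2 × [2a + (n-1)d]
10260 = n/2 × [2(11) + (n-1)(14)]
10260 = n/2 × [22 + 14n - 14]
20520 = n × [8 + 14n]
14n² + (8)n - 20520 = 0
Discriminant: Δ = (8)² - 4(14)(-20520) = 64 + 1149120 = 1149184
√Δ = 1072
n = [-(8) + √Δ] / (2·14) = (-8 + 1072) / 28 = 1064 / 28 = 38
(The negative root is discarded since n must be a positive integer.)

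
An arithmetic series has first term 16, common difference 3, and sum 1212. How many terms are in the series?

Using S = n/2 × [2a + (n-1)d]
1212 = n/2 × [2(16) + (n-1)(3)]
1212 = n/2 × [32 + 3n - 3]
2424 = n × [29 + 3n]
3n² + (29)n - 2424 = 0
Discriminant: Δ = (29)² - 4(3)(-2424) = 841 + 29088 = 29929
√Δ = 173
n = [-(29) + √Δ] / (2·3) = (-29 + 173) / 6 = 144 / 6 = 24
(The negative root is discarded since n must be a positive integer.)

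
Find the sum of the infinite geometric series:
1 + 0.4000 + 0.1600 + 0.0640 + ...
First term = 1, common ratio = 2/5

For |r| < 1, S = a / (1 - r)
S = 1 / (1 - (2/5))
S = 1 / (3/5)
S = 5/3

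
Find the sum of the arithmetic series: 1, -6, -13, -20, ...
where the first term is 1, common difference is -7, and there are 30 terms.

Sₙ = n/2 × (first + last)
Last term = a + (n-1)d = 1 + (30-1)×(-7) = -202
S_30 = 30/2 × (1 + (-202))
S_30 = 30/2 × (-201) = -3015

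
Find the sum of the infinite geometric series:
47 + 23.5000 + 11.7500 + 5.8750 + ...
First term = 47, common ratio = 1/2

For |r| < 1, S = a / (1 - r)
S = 47 / (1 - (1/2))
S = 47 / (1/2)
S = 94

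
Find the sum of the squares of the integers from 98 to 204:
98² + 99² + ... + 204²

Use ∑_{k=1}^{n} k² = n(n+1)(2n+1)/6, then subtract the first 97 terms.
∑_{k=1}^{204} k² = 204×205×409/6 = 2850730
∑_{k=1}^{97} k² = 97×98×195/6 = 308945
∑_{k=98}^{204} k² = 2850730 - 308945 = 2541785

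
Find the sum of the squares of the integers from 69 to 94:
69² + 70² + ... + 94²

Use ∑_{k=1}^{n} k² = n(n+1)(2n+1)/6, then subtract the first 68 terms.
∑_{k=1}^{94} k² = 94×95×189/6 = 281295
∑_{k=1}^{68} k² = 68×69×137/6 = 107134
∑_{k=69}^{94} k² = 281295 - 107134 = 174161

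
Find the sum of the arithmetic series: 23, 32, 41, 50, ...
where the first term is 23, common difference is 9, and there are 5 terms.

Sₙ = n/2 × (first + last)
Last term = a + (n-1)d = 23 + (5-1)×9 = 59
S_5 = 5/2 × (23 + 59)
S_5 = 5/2 × 82 = 205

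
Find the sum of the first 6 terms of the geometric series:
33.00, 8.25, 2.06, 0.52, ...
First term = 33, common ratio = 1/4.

Sₙ = a(1 - rⁿ) / (1 - r)
S_6 = 33(1 - (1/4)^6) / (1 - (1/4))
S_6 = 33(1 - (1/4096)) / (3/4)
S_6 = 45045/1024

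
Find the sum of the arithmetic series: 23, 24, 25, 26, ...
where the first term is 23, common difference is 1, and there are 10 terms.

Sₙ = n/2 × (first + last)
Last term = a + (n-1)d = 23 + (10-1)×1 = 32
S_10 = 10/2 × (23 + 32)
S_10 = 10/2 × 55 = 275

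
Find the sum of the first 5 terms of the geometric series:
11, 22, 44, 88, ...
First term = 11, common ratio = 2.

Sₙ = a(1 - rⁿ) / (1 - r)
S_5 = 11(1 - 2^5) / (1 - 2)
S_5 = 11(1 - 32) / (-1)
S_5 = 341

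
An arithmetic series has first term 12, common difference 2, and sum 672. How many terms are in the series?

Using S = n/2 × [2a + (n-1)d]
672 = n/2 × [2(12) + (n-1)(2)]
672 = n/2 × [24 + 2n - 2]
1344 = n × [22 + 2n]
2n² + (22)n - 1344 = 0
Discriminant: Δ = (22)² - 4(2)(-1344) = 484 + 10752 = 11236
√Δ = 106
n = [-(22) + √Δ] / (2·2) = (-22 + 106) / 4 = 84 / 4 = 21
(The negative root is discarded since n must be a positive integer.)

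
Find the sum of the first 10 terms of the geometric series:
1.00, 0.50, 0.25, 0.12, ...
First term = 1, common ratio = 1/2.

Sₙ = a(1 - rⁿ) / (1 - r)
S_10 = 1(1 - (1/2)^10) / (1 - (1/2))
S_10 = 1(1 - (1/1024)) / (1/2)
S_10 = 1023/512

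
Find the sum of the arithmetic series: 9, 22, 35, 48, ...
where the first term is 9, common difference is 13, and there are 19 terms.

Sₙ = n/2 × (first + last)
Last term = a + (n-1)d = 9 + (19-1)×13 = 243
S_19 = 19/2 × (9 + 243)
S_19 = 19/2 × 252 = 2394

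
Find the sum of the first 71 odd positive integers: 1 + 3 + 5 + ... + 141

Sum of first n odd numbers = n²
= 71²
= 5041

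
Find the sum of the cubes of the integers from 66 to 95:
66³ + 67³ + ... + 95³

Use ∑_{k=1}^{n} k³ = [n(n+1)/2]², then subtract the first 65 terms.
∑_{k=1}^{95} k³ = [95×96/2]² = 4560² = 20793600
∑_{k=1}^{65} k³ = [65×66/2]² = 2145² = 4601025
∑_{k=66}^{95} k³ = 20793600 - 4601025 = 16192575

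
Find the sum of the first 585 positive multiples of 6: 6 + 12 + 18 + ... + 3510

Factor out 6: = 6(1 + 2 + ... + 585) = 6 × n(n+1)/2
= 6 × 585×586/2
= 6 × 171405
= 1028430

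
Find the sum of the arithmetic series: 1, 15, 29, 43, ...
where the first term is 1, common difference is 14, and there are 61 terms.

Sₙ = n/2 × (first + last)
Last term = a + (n-1)d = 1 + (61-1)×14 = 841
S_61 = 61/2 × (1 + 841)
S_61 = 61/2 × 842 = 25681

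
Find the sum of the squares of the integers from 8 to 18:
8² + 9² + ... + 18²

Use ∑_{k=1}^{n} k² = n(n+1)(2n+1)/6, then subtract the first 7 terms.
∑_{k=1}^{18} k² = 18×19×37/6 = 2109
∑_{k=1}^{7} k² = 7×8×15/6 = 140
∑_{k=8}^{18} k² = 2109 - 140 = 1969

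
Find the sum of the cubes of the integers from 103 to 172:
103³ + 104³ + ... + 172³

Use ∑_{k=1}^{n} k³ = [n(n+1)/2]², then subtract the first 102 terms.
∑_{k=1}^{172} k³ = [172×173/2]² = 14878² = 221354884
∑_{k=1}^{102} k³ = [102×103/2]² = 5253² = 27594009
∑_{k=103}^{172} k³ = 221354884 - 27594009 = 193760875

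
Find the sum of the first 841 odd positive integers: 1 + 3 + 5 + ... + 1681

Sum of first n odd numbers = n²
= 841²
= 707281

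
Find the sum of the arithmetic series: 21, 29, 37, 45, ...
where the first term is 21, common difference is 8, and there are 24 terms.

Sₙ = n/2 × (first + last)
Last term = a + (n-1)d = 21 + (24-1)×8 = 205
S_24 = 24/2 × (21 + 205)
S_24 = 24/2 × 226 = 2712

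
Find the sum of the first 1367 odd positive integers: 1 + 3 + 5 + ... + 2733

Sum of first n odd numbers = n²
= 1367²
= 1868689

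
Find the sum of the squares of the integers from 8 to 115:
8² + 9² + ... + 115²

Use ∑_{k=1}^{n} k² = n(n+1)(2n+1)/6, then subtract the first 7 terms.
∑_{k=1}^{115} k² = 115×116×231/6 = 513590
∑_{k=1}^{7} k² = 7×8×15/6 = 140
∑_{k=8}^{115} k² = 513590 - 140 = 513450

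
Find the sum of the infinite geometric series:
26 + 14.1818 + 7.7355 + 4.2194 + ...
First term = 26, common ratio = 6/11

For |r| < 1, S = a / (1 - r)
S = 26 / (1 - (6/11))
S = 26 / (5/11)
S = 286/5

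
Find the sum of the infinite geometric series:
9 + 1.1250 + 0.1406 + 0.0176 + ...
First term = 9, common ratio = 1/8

For |r| < 1, S = a / (1 - r)
S = 9 / (1 - (1/8))
S = 9 / (7/8)
S = 72/7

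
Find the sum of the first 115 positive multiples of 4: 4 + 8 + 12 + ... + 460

Factor out 4: = 4(1 + 2 + ... + 115) = 4 × n(n+1)/2
= 4 × 115×116/2
= 4 × 6670
= 26680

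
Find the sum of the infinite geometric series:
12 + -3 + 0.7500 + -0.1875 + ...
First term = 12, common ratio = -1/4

For |r| < 1, S = a / (1 - r)
S = 12 / (1 - (-1/4))
S = 12 / (5/4)
S = 48/5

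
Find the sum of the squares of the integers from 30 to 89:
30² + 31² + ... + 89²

Use ∑_{k=1}^{n} k² = n(n+1)(2n+1)/6, then subtract the first 29 terms.
∑_{k=1}^{89} k² = 89×90×179/6 = 238965
∑_{k=1}^{29} k² = 29×30×59/6 = 8555
∑_{k=30}^{89} k² = 238965 - 8555 = 230410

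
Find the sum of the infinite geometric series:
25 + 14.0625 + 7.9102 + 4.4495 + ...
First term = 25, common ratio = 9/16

For |r| < 1, S = a / (1 - r)
S = 25 / (1 - (9/16))
S = 25 / (7/16)
S = 400/7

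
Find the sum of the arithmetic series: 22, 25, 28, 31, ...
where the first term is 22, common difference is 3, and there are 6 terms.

Sₙ = n/2 × (first + last)
Last term = a + (n-1)d = 22 + (6-1)×3 = 37
S_6 = 6/2 × (22 + 37)
S_6 = 6/2 × 59 = 177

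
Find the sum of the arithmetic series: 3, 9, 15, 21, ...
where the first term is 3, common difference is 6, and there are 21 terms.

Sₙ = n/2 × (first + last)
Last term = a + (n-1)d = 3 + (21-1)×6 = 123
S_21 = 21/2 × (3 + 123)
S_21 = 21/2 × 126 = 1323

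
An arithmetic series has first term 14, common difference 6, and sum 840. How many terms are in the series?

Using S = n/2 × [2a + (n-1)d]
840 = n/2 × [2(14) + (n-1)(6)]
840 = n/2 × [28 + 6n - 6]
1680 = n × [22 + 6n]
6n² + (22)n - 1680 = 0
Discriminant: Δ = (22)² - 4(6)(-1680) = 484 + 40320 = 40804
√Δ = 202
n = [-(22) + √Δ] / (2·6) = (-22 + 202) / 12 = 180 / 12 = 15
(The negative root is discarded since n must be a positive integer.)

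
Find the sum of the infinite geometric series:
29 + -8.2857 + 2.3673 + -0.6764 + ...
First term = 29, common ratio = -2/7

For |r| < 1, S = a / (1 - r)
S = 29 / (1 - (-2/7))
S = 29 / (9/7)
S = 203/9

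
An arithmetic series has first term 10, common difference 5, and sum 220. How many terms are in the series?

Using S = n/2 × [2a + (n-1)d]
220 = n/2 × [2(10) + (n-1)(5)]
220 = n/2 × [20 + 5n - 5]
440 = n × [15 + 5n]
5n² + (15)n - 440 = 0
Discriminant: Δ = (15)² - 4(5)(-440) = 225 + 8800 = 9025
√Δ = 95
n = [-(15) + √Δ] / (2·5) = (-15 + 95) / 10 = 80 / 10 = 8
(The negative root is discarded since n must be a positive integer.)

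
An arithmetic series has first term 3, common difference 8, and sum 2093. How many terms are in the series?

Using S = n/2 × [2a + (n-1)d]
2093 = n/2 × [2(3) + (n-1)(8)]
2093 = n/2 × [6 + 8n - 8]
4186 = n × [-2 + 8n]
8n² + (-2)n - 4186 = 0
Discriminant: Δ = (-2)² - 4(8)(-4186) = 4 + 133952 = 133956
√Δ = 366
n = [-(-2) + √Δ] / (2·8) = (2 + 366) / 16 = 368 / 16 = 23
(The negative root is discarded since n must be a positive integer.)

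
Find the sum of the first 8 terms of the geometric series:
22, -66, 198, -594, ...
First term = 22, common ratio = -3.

Sₙ = a(1 - rⁿ) / (1 - r)
S_8 = 22(1 - (-3)^8) / (1 - (-3))
S_8 = 22(1 - 6561) / (4)
S_8 = -36080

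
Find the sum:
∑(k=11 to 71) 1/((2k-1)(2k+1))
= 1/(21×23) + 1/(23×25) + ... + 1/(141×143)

Partial fractions: 1/((2k-1)(2k+1)) = (1/2)[1/(2k-1) - 1/(2k+1)]
The series telescopes:
= (1/2)[1/21 - 1/143]
= 61/3003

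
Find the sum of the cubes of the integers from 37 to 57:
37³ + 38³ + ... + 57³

Use ∑_{k=1}^{n} k³ = [n(n+1)/2]², then subtract the first 36 terms.
∑_{k=1}^{57} k³ = [57×58/2]² = 1653² = 2732409
∑_{k=1}^{36} k³ = [36×37/2]² = 666² = 443556
∑_{k=37}^{57} k³ = 2732409 - 443556 = 2288853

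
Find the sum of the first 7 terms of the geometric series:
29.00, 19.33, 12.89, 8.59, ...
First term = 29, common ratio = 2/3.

Sₙ = a(1 - rⁿ) / (1 - r)
S_7 = 29(1 - (2/3)^7) / (1 - (2/3))
S_7 = 29(1 - (128/2187)) / (1/3)
S_7 = 59711/729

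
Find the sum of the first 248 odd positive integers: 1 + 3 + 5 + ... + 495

Sum of first n odd numbers = n²
= 248²
= 61504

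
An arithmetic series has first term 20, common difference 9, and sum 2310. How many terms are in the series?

Using S = n/2 × [2a + (n-1)d]
2310 = n/2 × [2(20) + (n-1)(9)]
2310 = n/2 × [40 + 9n - 9]
4620 = n × [31 + 9n]
9n² + (31)n - 4620 = 0
Discriminant: Δ = (31)² - 4(9)(-4620) = 961 + 166320 = 167281
√Δ = 409
n = [-(31) + √Δ] / (2·9) = (-31 + 409) / 18 = 378 / 18 = 21
(The negative root is discarded since n must be a positive integer.)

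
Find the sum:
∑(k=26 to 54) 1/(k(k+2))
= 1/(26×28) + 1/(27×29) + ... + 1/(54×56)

Partial fractions: 1/(k(k+2)) = (1/2)[1/k - 1/(k+2)]
Telescoping leaves the first two and last two terms:
= (1/2)[1/26 + 1/27 - 1/55 - 1/56]
= 42659/2162160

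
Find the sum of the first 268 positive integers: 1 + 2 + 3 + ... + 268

Formula: ∑k = n(n+1)/2
= 268×269/2
= 72092/2
= 36046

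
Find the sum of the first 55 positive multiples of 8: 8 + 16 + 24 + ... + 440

Factor out 8: = 8(1 + 2 + ... + 55) = 8 × n(n+1)/2
= 8 × 55×56/2
= 8 × 1540
= 12320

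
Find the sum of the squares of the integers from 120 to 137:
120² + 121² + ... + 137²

Use ∑_{k=1}^{n} k² = n(n+1)(2n+1)/6, then subtract the first 119 terms.
∑_{k=1}^{137} k² = 137×138×275/6 = 866525
∑_{k=1}^{119} k² = 119×120×239/6 = 568820
∑_{k=120}^{137} k² = 866525 - 568820 = 297705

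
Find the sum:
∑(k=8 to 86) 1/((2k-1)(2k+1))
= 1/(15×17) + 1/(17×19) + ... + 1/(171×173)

Partial fractions: 1/((2k-1)(2k+1)) = (1/2)[1/(2k-1) - 1/(2k+1)]
The series telescopes:
= (1/2)[1/15 - 1/173]
= 79/2595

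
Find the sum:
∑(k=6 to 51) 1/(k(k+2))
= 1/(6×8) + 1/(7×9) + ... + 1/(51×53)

Partial fractions: 1/(k(k+2)) = (1/2)[1/k - 1/(k+2)]
Telescoping leaves the first two and last two terms:
= (1/2)[1/6 + 1/7 - 1/52 - 1/53]
= 15709/115752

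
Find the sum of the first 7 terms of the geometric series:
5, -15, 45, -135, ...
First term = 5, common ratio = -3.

Sₙ = a(1 - rⁿ) / (1 - r)
S_7 = 5(1 - (-3)^7) / (1 - (-3))
S_7 = 5(1 - (-2187)) / (4)
S_7 = 2735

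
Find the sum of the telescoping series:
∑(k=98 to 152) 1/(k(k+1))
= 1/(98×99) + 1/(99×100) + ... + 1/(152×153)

Partial fractions: 1/(k(k+1)) = 1/k - 1/(k+1)
The series telescopes:
= (1/98 - 1/99) + (1/99 - 1/100) + ... + (1/152 - 1/153)
= 1/98 - 1/153
= 55/14994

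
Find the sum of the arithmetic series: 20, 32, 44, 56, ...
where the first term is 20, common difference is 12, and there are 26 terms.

Sₙ = n/2 × (first + last)
Last term = a + (n-1)d = 20 + (26-1)×12 = 320
S_26 = 26/2 × (20 + 320)
S_26 = 26/2 × 340 = 4420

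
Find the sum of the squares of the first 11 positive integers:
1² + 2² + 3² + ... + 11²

Formula: ∑k² = n(n+1)(2n+1)/6
= 11×12×23/6
= 3036/6
= 506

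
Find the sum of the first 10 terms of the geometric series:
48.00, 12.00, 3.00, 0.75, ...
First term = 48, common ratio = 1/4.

Sₙ = a(1 - rⁿ) / (1 - r)
S_10 = 48(1 - (1/4)^10) / (1 - (1/4))
S_10 = 48(1 - (1/1048576)) / (3/4)
S_10 = 1048575/16384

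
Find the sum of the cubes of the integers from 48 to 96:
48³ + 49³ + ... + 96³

Use ∑_{k=1}^{n} k³ = [n(n+1)/2]², then subtract the first 47 terms.
∑_{k=1}^{96} k³ = [96×97/2]² = 4656² = 21678336
∑_{k=1}^{47} k³ = [47×48/2]² = 1128² = 1272384
∑_{k=48}^{96} k³ = 21678336 - 1272384 = 20405952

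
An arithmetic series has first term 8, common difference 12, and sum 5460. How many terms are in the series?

Using S = n/2 × [2a + (n-1)d]
5460 = n/2 × [2(8) + (n-1)(12)]
5460 = n/2 × [16 + 12n - 12]
10920 = n × [4 + 12n]
12n² + (4)n - 10920 = 0
Discriminant: Δ = (4)² - 4(12)(-10920) = 16 + 524160 = 524176
√Δ = 724
n = [-(4) + √Δ] / (2·12) = (-4 + 724) / 24 = 720 / 24 = 30
(The negative root is discarded since n must be a positive integer.)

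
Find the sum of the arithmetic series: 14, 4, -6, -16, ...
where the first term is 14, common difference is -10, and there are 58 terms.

Sₙ = n/2 × (first + last)
Last term = a + (n-1)d = 14 + (58-1)×(-10) = -556
S_58 = 58/2 × (14 + (-556))
S_58 = 58/2 × (-542) = -15718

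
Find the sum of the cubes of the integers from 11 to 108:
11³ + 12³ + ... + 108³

Use ∑_{k=1}^{n} k³ = [n(n+1)/2]², then subtract the first 10 terms.
∑_{k=1}^{108} k³ = [108×109/2]² = 5886² = 34644996
∑_{k=1}^{10} k³ = [10×11/2]² = 55² = 3025
∑_{k=11}^{108} k³ = 34644996 - 3025 = 34641971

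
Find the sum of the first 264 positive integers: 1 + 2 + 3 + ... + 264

Formula: ∑k = n(n+1)/2
= 264×265/2
= 69960/2
= 34980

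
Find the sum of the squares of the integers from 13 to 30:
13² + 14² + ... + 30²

Use ∑_{k=1}^{n} k² = n(n+1)(2n+1)/6, then subtract the first 12 terms.
∑_{k=1}^{30} k² = 30×31×61/6 = 9455
∑_{k=1}^{12} k² = 12×13×25/6 = 650
∑_{k=13}^{30} k² = 9455 - 650 = 8805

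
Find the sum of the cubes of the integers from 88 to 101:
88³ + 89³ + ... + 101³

Use ∑_{k=1}^{n} k³ = [n(n+1)/2]², then subtract the first 87 terms.
∑_{k=1}^{101} k³ = [101×102/2]² = 5151² = 26532801
∑_{k=1}^{87} k³ = [87×88/2]² = 3828² = 14653584
∑_{k=88}^{101} k³ = 26532801 - 14653584 = 11879217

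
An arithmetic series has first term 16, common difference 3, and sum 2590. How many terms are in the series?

Using S = n/2 × [2a + (n-1)d]
2590 = n/2 × [2(16) + (n-1)(3)]
2590 = n/2 × [32 + 3n - 3]
5180 = n × [29 + 3n]
3n² + (29)n - 5180 = 0
Discriminant: Δ = (29)² - 4(3)(-5180) = 841 + 62160 = 63001
√Δ = 251
n = [-(29) + √Δ] / (2·3) = (-29 + 251) / 6 = 222 / 6 = 37
(The negative root is discarded since n must be a positive integer.)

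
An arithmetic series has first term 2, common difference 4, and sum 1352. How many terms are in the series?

Using S = n/2 × [2a + (n-1)d]
1352 = n/2 × [2(2) + (n-1)(4)]
1352 = n/2 × [4 + 4n - 4]
2704 = n × [0 + 4n]
4n² + (0)n - 2704 = 0
Discriminant: Δ = (0)² - 4(4)(-2704) = 0 + 43264 = 43264
√Δ = 208
n = [-(0) + √Δ] / (2·4) = (0 + 208) / 8 = 208 / 8 = 26
(The negative root is discarded since n must be a positive integer.)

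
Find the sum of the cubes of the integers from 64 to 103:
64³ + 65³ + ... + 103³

Use ∑_{k=1}^{n} k³ = [n(n+1)/2]², then subtract the first 63 terms.
∑_{k=1}^{103} k³ = [103×104/2]² = 5356² = 28686736
∑_{k=1}^{63} k³ = [63×64/2]² = 2016² = 4064256
∑_{k=64}^{103} k³ = 28686736 - 4064256 = 24622480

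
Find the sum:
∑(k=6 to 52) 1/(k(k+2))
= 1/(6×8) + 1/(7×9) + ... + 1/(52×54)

Partial fractions: 1/(k(k+2)) = (1/2)[1/k - 1/(k+2)]
Telescoping leaves the first two and last two terms:
= (1/2)[1/6 + 1/7 - 1/53 - 1/54]
= 1363/10017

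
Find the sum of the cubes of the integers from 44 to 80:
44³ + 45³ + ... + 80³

Use ∑_{k=1}^{n} k³ = [n(n+1)/2]², then subtract the first 43 terms.
∑_{k=1}^{80} k³ = [80×81/2]² = 3240² = 10497600
∑_{k=1}^{43} k³ = [43×44/2]² = 946² = 894916
∑_{k=44}^{80} k³ = 10497600 - 894916 = 9602684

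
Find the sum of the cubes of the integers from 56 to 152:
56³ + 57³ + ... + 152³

Use ∑_{k=1}^{n} k³ = [n(n+1)/2]², then subtract the first 55 terms.
∑_{k=1}^{152} k³ = [152×153/2]² = 11628² = 135210384
∑_{k=1}^{55} k³ = [55×56/2]² = 1540² = 2371600
∑_{k=56}^{152} k³ = 135210384 - 2371600 = 132838784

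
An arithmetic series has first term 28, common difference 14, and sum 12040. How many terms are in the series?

Using S = n/2 × [2a + (n-1)d]
12040 = n/2 × [2(28) + (n-1)(14)]
12040 = n/2 × [56 + 14n - 14]
24080 = n × [42 + 14n]
14n² + (42)n - 24080 = 0
Discriminant: Δ = (42)² - 4(14)(-24080) = 1764 + 1348480 = 1350244
√Δ = 1162
n = [-(42) + √Δ] / (2·14) = (-42 + 1162) / 28 = 1120 / 28 = 40
(The negative root is discarded since n must be a positive integer.)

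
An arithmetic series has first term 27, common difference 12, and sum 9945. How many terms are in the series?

Using S = n/2 × [2a + (n-1)d]
9945 = n/2 × [2(27) + (n-1)(12)]
9945 = n/2 × [54 + 12n - 12]
19890 = n × [42 + 12n]
12n² + (42)n - 19890 = 0
Discriminant: Δ = (42)² - 4(12)(-19890) = 1764 + 954720 = 956484
√Δ = 978
n = [-(42) + √Δ] / (2·12) = (-42 + 978) / 24 = 936 / 24 = 39
(The negative root is discarded since n must be a positive integer.)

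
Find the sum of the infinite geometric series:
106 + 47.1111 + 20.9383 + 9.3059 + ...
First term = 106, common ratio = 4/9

For |r| < 1, S = a / (1 - r)
S = 106 / (1 - (4/9))
S = 106 / (5/9)
S = 954/5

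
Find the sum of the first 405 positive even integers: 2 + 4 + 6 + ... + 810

Sum of first n even numbers = n(n+1)
= 405×406
= 164430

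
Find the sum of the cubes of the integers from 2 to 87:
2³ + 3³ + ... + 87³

Use ∑_{k=1}^{n} k³ = [n(n+1)/2]², then subtract the first 1 terms.
∑_{k=1}^{87} k³ = [87×88/2]² = 3828² = 14653584
∑_{k=1}^{1} k³ = [1×2/2]² = 1² = 1
∑_{k=2}^{87} k³ = 14653584 - 1 = 14653583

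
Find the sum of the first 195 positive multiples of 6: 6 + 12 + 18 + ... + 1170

Factor out 6: = 6(1 + 2 + ... + 195) = 6 × n(n+1)/2
= 6 × 195×196/2
= 6 × 19110
= 114660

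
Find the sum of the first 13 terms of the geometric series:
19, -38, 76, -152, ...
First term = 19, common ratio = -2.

Sₙ = a(1 - rⁿ) / (1 - r)
S_13 = 19(1 - (-2)^13) / (1 - (-2))
S_13 = 19(1 - (-8192)) / (3)
S_13 = 51889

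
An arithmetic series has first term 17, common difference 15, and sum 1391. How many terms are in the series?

Using S = n/2 × [2a + (n-1)d]
1391 = n/2 × [2(17) + (n-1)(15)]
1391 = n/2 × [34 + 15n - 15]
2782 = n × [19 + 15n]
15n² + (19)n - 2782 = 0
Discriminant: Δ = (19)² - 4(15)(-2782) = 361 + 166920 = 167281
√Δ = 409
n = [-(19) + √Δ] / (2·15) = (-19 + 409) / 30 = 390 / 30 = 13
(The negative root is discarded since n must be a positive integer.)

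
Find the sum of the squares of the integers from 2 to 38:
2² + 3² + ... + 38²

Use ∑_{k=1}^{n} k² = n(n+1)(2n+1)/6, then subtract the first 1 terms.
∑_{k=1}^{38} k² = 38×39×77/6 = 19019
∑_{k=1}^{1} k² = 1×2×3/6 = 1
∑_{k=2}^{38} k² = 19019 - 1 = 19018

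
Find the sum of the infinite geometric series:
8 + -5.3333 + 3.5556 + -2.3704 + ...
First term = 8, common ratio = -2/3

For |r| < 1, S = a / (1 - r)
S = 8 / (1 - (-2/3))
S = 8 / (5/3)
S = 24/5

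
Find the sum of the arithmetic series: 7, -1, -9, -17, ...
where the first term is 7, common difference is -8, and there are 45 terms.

Sₙ = n/2 × (first + last)
Last term = a + (n-1)d = 7 + (45-1)×(-8) = -345
S_45 = 45/2 × (7 + (-345))
S_45 = 45/2 × (-338) = -7605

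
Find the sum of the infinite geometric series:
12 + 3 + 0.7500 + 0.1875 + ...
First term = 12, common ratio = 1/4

For |r| < 1, S = a / (1 - r)
S = 12 / (1 - (1/4))
S = 12 / (3/4)
S = 16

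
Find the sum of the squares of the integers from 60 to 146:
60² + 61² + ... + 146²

Use ∑_{k=1}^{n} k² = n(n+1)(2n+1)/6, then subtract the first 59 terms.
∑_{k=1}^{146} k² = 146×147×293/6 = 1048061
∑_{k=1}^{59} k² = 59×60×119/6 = 70210
∑_{k=60}^{146} k² = 1048061 - 70210 = 977851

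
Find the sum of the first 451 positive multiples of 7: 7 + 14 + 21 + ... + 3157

Factor out 7: = 7(1 + 2 + ... + 451) = 7 × n(n+1)/2
= 7 × 451×452/2
= 7 × 101926
= 713482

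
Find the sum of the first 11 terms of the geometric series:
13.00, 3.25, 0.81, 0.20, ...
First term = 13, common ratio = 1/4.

Sₙ = a(1 - rⁿ) / (1 - r)
S_11 = 13(1 - (1/4)^11) / (1 - (1/4))
S_11 = 13(1 - (1/4194304)) / (3/4)
S_11 = 18175313/1048576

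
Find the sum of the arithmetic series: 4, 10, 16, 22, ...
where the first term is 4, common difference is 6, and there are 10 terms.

Sₙ = n/2 × (first + last)
Last term = a + (n-1)d = 4 + (10-1)×6 = 58
S_10 = 10/2 × (4 + 58)
S_10 = 10/2 × 62 = 310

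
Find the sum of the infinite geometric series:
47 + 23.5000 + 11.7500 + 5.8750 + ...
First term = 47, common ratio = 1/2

For |r| < 1, S = a / (1 - r)
S = 47 / (1 - (1/2))
S = 47 / (1/2)
S = 94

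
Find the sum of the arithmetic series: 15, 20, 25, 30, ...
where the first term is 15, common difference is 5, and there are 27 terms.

Sₙ = n/2 × (first + last)
Last term = a + (n-1)d = 15 + (27-1)×5 = 145
S_27 = 27/2 × (15 + 145)
S_27 = 27/2 × 160 = 2160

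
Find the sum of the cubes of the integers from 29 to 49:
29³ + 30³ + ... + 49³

Use ∑_{k=1}^{n} k³ = [n(n+1)/2]², then subtract the first 28 terms.
∑_{k=1}^{49} k³ = [49×50/2]² = 1225² = 1500625
∑_{k=1}^{28} k³ = [28×29/2]² = 406² = 164836
∑_{k=29}^{49} k³ = 1500625 - 164836 = 1335789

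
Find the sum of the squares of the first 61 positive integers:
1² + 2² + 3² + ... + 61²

Formula: ∑k² = n(n+1)(2n+1)/6
= 61×62×123/6
= 465186/6
= 77531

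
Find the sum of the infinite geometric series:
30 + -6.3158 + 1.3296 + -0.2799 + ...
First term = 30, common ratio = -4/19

For |r| < 1, S = a / (1 - r)
S = 30 / (1 - (-4/19))
S = 30 / (23/19)
S = 570/23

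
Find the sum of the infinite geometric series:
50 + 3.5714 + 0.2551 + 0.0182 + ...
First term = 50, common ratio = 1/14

For |r| < 1, S = a / (1 - r)
S = 50 / (1 - (1/14))
S = 50 / (13/14)
S = 700/13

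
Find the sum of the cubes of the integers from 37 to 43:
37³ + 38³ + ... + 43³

Use ∑_{k=1}^{n} k³ = [n(n+1)/2]², then subtract the first 36 terms.
∑_{k=1}^{43} k³ = [43×44/2]² = 946² = 894916
∑_{k=1}^{36} k³ = [36×37/2]² = 666² = 443556
∑_{k=37}^{43} k³ = 894916 - 443556 = 451360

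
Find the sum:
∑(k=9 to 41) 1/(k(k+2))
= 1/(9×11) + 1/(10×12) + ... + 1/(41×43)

Partial fractions: 1/(k(k+2)) = (1/2)[1/k - 1/(k+2)]
Telescoping leaves the first two and last two terms:
= (1/2)[1/9 + 1/10 - 1/42 - 1/43]
= 1111/13545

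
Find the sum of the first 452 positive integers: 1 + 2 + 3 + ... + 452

Formula: ∑k = n(n+1)/2
= 452×453/2
= 204756/2
= 102378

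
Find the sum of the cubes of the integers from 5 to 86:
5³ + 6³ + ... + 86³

Use ∑_{k=1}^{n} k³ = [n(n+1)/2]², then subtract the first 4 terms.
∑_{k=1}^{86} k³ = [86×87/2]² = 3741² = 13995081
∑_{k=1}^{4} k³ = [4×5/2]² = 10² = 100
∑_{k=5}^{86} k³ = 13995081 - 100 = 13994981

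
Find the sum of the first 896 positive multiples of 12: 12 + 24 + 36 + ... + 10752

Factor out 12: = 12(1 + 2 + ... + 896) = 12 × n(n+1)/2
= 12 × 896×897/2
= 12 × 401856
= 4822272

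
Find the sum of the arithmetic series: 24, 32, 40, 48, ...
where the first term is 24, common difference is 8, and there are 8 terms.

Sₙ = n/2 × (first + last)
Last term = a + (n-1)d = 24 + (8-1)×8 = 80
S_8 = 8/2 × (24 + 80)
S_8 = 8/2 × 104 = 416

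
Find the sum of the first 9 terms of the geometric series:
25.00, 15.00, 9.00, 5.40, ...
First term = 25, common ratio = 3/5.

Sₙ = a(1 - rⁿ) / (1 - r)
S_9 = 25(1 - (3/5)^9) / (1 - (3/5))
S_9 = 25(1 - (19683/1953125)) / (2/5)
S_9 = 966721/15625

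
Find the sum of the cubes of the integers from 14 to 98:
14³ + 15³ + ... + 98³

Use ∑_{k=1}^{n} k³ = [n(n+1)/2]², then subtract the first 13 terms.
∑_{k=1}^{98} k³ = [98×99/2]² = 4851² = 23532201
∑_{k=1}^{13} k³ = [13×14/2]² = 91² = 8281
∑_{k=14}^{98} k³ = 23532201 - 8281 = 23523920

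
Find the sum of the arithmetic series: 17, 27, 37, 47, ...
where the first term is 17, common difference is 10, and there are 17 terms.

Sₙ = n/2 × (first + last)
Last term = a + (n-1)d = 17 + (17-1)×10 = 177
S_17 = 17/2 × (17 + 177)
S_17 = 17/2 × 194 = 1649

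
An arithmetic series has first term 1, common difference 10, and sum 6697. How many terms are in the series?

Using S = n/2 × [2a + (n-1)d]
6697 = n/2 × [2(1) + (n-1)(10)]
6697 = n/2 × [2 + 10n - 10]
13394 = n × [-8 + 10n]
10n² + (-8)n - 13394 = 0
Discriminant: Δ = (-8)² - 4(10)(-13394) = 64 + 535760 = 535824
√Δ = 732
n = [-(-8) + √Δ] / (2·10) = (8 + 732) / 20 = 740 / 20 = 37
(The negative root is discarded since n must be a positive integer.)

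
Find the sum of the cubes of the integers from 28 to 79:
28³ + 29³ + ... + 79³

Use ∑_{k=1}^{n} k³ = [n(n+1)/2]², then subtract the first 27 terms.
∑_{k=1}^{79} k³ = [79×80/2]² = 3160² = 9985600
∑_{k=1}^{27} k³ = [27×28/2]² = 378² = 142884
∑_{k=28}^{79} k³ = 9985600 - 142884 = 9842716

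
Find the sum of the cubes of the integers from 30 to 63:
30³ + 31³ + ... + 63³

Use ∑_{k=1}^{n} k³ = [n(n+1)/2]², then subtract the first 29 terms.
∑_{k=1}^{63} k³ = [63×64/2]² = 2016² = 4064256
∑_{k=1}^{29} k³ = [29×30/2]² = 435² = 189225
∑_{k=30}^{63} k³ = 4064256 - 189225 = 3875031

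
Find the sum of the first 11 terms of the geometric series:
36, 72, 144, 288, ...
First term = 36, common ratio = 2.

Sₙ = a(1 - rⁿ) / (1 - r)
S_11 = 36(1 - 2^11) / (1 - 2)
S_11 = 36(1 - 2048) / (-1)
S_11 = 73692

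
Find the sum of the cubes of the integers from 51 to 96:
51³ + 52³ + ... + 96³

Use ∑_{k=1}^{n} k³ = [n(n+1)/2]², then subtract the first 50 terms.
∑_{k=1}^{96} k³ = [96×97/2]² = 4656² = 21678336
∑_{k=1}^{50} k³ = [50×51/2]² = 1275² = 1625625
∑_{k=51}^{96} k³ = 21678336 - 1625625 = 20052711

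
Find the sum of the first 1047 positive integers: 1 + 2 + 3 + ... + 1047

Formula: ∑k = n(n+1)/2
= 1047×1048/2
= 1097256/2
= 548628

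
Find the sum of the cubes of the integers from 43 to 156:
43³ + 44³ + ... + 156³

Use ∑_{k=1}^{n} k³ = [n(n+1)/2]², then subtract the first 42 terms.
∑_{k=1}^{156} k³ = [156×157/2]² = 12246² = 149964516
∑_{k=1}^{42} k³ = [42×43/2]² = 903² = 815409
∑_{k=43}^{156} k³ = 149964516 - 815409 = 149149107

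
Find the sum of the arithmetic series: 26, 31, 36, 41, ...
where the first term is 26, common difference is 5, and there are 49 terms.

Sₙ = n/2 × (first + last)
Last term = a + (n-1)d = 26 + (49-1)×5 = 266
S_49 = 49/2 × (26 + 266)
S_49 = 49/2 × 292 = 7154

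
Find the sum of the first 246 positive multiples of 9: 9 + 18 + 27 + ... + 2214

Factor out 9: = 9(1 + 2 + ... + 246) = 9 × n(n+1)/2
= 9 × 246×247/2
= 9 × 30381
= 273429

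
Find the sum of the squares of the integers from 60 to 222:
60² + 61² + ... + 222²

Use ∑_{k=1}^{n} k² = n(n+1)(2n+1)/6, then subtract the first 59 terms.
∑_{k=1}^{222} k² = 222×223×445/6 = 3671695
∑_{k=1}^{59} k² = 59×60×119/6 = 70210
∑_{k=60}^{222} k² = 3671695 - 70210 = 3601485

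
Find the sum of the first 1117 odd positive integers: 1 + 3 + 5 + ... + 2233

Sum of first n odd numbers = n²
= 1117²
= 1247689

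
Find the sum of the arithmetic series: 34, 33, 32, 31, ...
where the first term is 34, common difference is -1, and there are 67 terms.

Sₙ = n/2 × (first + last)
Last term = a + (n-1)d = 34 + (67-1)×(-1) = -32
S_67 = 67/2 × (34 + (-32))
S_67 = 67/2 × 2 = 67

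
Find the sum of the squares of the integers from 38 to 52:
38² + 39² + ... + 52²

Use ∑_{k=1}^{n} k² = n(n+1)(2n+1)/6, then subtract the first 37 terms.
∑_{k=1}^{52} k² = 52×53×105/6 = 48230
∑_{k=1}^{37} k² = 37×38×75/6 = 17575
∑_{k=38}^{52} k² = 48230 - 17575 = 30655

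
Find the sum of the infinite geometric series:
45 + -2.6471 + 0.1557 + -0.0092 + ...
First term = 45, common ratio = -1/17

For |r| < 1, S = a / (1 - r)
S = 45 / (1 - (-1/17))
S = 45 / (18/17)
S = 85/2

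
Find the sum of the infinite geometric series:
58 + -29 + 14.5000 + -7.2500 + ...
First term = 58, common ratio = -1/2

For |r| < 1, S = a / (1 - r)
S = 58 / (1 - (-1/2))
S = 58 / (3/2)
S = 116/3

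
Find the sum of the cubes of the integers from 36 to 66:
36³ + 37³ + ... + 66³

Use ∑_{k=1}^{n} k³ = [n(n+1)/2]², then subtract the first 35 terms.
∑_{k=1}^{66} k³ = [66×67/2]² = 2211² = 4888521
∑_{k=1}^{35} k³ = [35×36/2]² = 630² = 396900
∑_{k=36}^{66} k³ = 4888521 - 396900 = 4491621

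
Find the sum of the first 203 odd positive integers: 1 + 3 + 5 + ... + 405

Sum of first n odd numbers = n²
= 203²
= 41209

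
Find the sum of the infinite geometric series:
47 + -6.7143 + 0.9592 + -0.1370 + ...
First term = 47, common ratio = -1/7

For |r| < 1, S = a / (1 - r)
S = 47 / (1 - (-1/7))
S = 47 / (8/7)
S = 329/8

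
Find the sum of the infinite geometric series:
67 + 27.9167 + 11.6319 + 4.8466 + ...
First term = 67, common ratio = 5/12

For |r| < 1, S = a / (1 - r)
S = 67 / (1 - (5/12))
S = 67 / (7/12)
S = 804/7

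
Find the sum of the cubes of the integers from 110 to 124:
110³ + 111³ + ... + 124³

Use ∑_{k=1}^{n} k³ = [n(n+1)/2]², then subtract the first 109 terms.
∑_{k=1}^{124} k³ = [124×125/2]² = 7750² = 60062500
∑_{k=1}^{109} k³ = [109×110/2]² = 5995² = 35940025
∑_{k=110}^{124} k³ = 60062500 - 35940025 = 24122475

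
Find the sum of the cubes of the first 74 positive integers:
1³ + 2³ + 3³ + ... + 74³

Formula: ∑k³ = [n(n+1)/2]²
= [74×75/2]²
= 2775²
= 7700625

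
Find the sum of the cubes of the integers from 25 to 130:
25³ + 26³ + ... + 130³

Use ∑_{k=1}^{n} k³ = [n(n+1)/2]², then subtract the first 24 terms.
∑_{k=1}^{130} k³ = [130×131/2]² = 8515² = 72505225
∑_{k=1}^{24} k³ = [24×25/2]² = 300² = 90000
∑_{k=25}^{130} k³ = 72505225 - 90000 = 72415225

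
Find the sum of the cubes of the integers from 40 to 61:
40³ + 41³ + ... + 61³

Use ∑_{k=1}^{n} k³ = [n(n+1)/2]², then subtract the first 39 terms.
∑_{k=1}^{61} k³ = [61×62/2]² = 1891² = 3575881
∑_{k=1}^{39} k³ = [39×40/2]² = 780² = 608400
∑_{k=40}^{61} k³ = 3575881 - 608400 = 2967481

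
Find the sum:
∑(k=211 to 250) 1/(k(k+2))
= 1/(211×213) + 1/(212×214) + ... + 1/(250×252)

Partial fractions: 1/(k(k+2)) = (1/2)[1/k - 1/(k+2)]
Telescoping leaves the first two and last two terms:
= (1/2)[1/211 + 1/212 - 1/251 - 1/252]
= 531925/707347116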